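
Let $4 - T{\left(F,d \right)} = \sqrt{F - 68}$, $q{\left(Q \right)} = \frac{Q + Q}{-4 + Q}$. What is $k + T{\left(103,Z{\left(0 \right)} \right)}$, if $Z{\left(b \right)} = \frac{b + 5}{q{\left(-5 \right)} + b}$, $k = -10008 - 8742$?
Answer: $-18746 - \sqrt{35} \approx -18752.0$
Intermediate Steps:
$q{\left(Q \right)} = \frac{2 Q}{-4 + Q}$
$k = -18750$
$Z{\left(b \right)} = \frac{5 + b}{\frac{10}{9} + b}$ ($Z{\left(b \right)} = \frac{b + 5}{2 \left(-5\right) \frac{1}{-4 - 5} + b} = \frac{5 + b}{2 \left(-5\right) \frac{1}{-9} + b} = \frac{5 + b}{2 \left(-5\right) \left(- \frac{1}{9}\right) + b} = \frac{5 + b}{\frac{10}{9} + b}$)
$T{\left(F,d \right)} = 4 - \sqrt{-68 + F}$ ($T{\left(F,d \right)} = 4 - \sqrt{F - 68} = 4 - \sqrt{-68 + F}$)
$k + T{\left(103,Z{\left(0 \right)} \right)} = -18750 + \left(4 - \sqrt{-68 + 103}\right) = -18750 + \left(4 - \sqrt{35}\right) = -18746 - \sqrt{35}$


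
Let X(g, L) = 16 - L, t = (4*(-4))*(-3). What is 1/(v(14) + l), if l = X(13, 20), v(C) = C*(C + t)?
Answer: 1/864 ≈ 0.0011574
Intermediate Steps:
t = 48 (t = -16*(-3) = 48)
v(C) = C*(48 + C) (v(C) = C*(C + 48) = C*(48 + C))
l = -4 (l = 16 - 1*20 = 16 - 20 = -4)
1/(v(14) + l) = 1/(14*(48 + 14) - 4) = 1/(14*62 - 4) = 1/(868 - 4) = 1/864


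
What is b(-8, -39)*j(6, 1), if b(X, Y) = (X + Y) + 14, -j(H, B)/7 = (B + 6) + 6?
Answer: 3003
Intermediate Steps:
j(H, B) = -84 - 7*B (j(H, B) = -7*((B + 6) + 6) = -7*((6 + B) + 6) = -7*(12 + B) = -84 - 7*B)
b(X, Y) = 14 + X + Y
b(-8, -39)*j(6, 1) = (14 - 8 - 39)*(-84 - 7*1) = -33*(-84 - 7) = -33*(-91) = 3003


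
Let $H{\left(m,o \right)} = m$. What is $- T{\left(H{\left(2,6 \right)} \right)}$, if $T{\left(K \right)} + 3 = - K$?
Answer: $5$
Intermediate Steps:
$T{\left(K \right)} = -3 - K$
$- T{\left(H{\left(2,6 \right)} \right)} = - (-3 - 2) = \left(-1\right) \left(-5\right) = 5$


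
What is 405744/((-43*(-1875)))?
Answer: 135248/26875 ≈ 5.0325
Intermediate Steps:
405744/((-43*(-1875))) = 405744/80625 = 405744*(1/80625) = 135248/26875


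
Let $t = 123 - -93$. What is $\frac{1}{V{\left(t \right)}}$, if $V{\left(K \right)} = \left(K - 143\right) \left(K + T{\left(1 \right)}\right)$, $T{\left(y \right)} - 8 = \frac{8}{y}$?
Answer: $\frac{1}{16936} \approx 5.9046 \cdot 10^{-5}$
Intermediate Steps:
$T{\left(y \right)} = 8 + \frac{8}{y}$
$t = 216$ ($t = 123 + 93 = 216$)
$V{\left(K \right)} = \left(-143 + K\right) \left(16 + K\right)$ ($V{\left(K \right)} = \left(K - 143\right) \left(K + \left(8 + \frac{8}{1}\right)\right) = \left(-143 + K\right) \left(K + \left(8 + 8 \cdot 1\right)\right) = \left(-143 + K\right) \left(K + \left(8 + 8\right)\right) = \left(-143 + K\right) \left(K + 16\right) = \left(-143 + K\right) \left(16 + K\right)$)
$\frac{1}{V{\left(t \right)}} = \frac{1}{-2288 + 216^{2} - 27432} = \frac{1}{-2288 + 46656 - 27432} = \frac{1}{16936}$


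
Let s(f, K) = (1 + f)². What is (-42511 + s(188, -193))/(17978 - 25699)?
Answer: 970/1103 ≈ 0.87942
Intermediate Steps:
(-42511 + s(188, -193))/(17978 - 25699) = (-42511 + (1 + 188)²)/(17978 - 25699) = (-42511 + 189²)/(-7721) = (-42511 + 35721)*(-1/7721) = -6790*(-1/7721) = 970/1103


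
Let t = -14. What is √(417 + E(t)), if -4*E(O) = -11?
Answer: √1679/2 ≈ 20.488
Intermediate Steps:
E(O) = 11/4 (E(O) = -¼*(-11) = 11/4)
√(417 + E(t)) = √(417 + 11/4) = √(1679/4) = √1679/2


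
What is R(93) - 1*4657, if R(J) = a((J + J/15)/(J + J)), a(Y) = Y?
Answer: -69847/15 ≈ -4656.5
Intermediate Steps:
R(J) = 8/15 (R(J) = (J + J/15)/(J + J) = (J + J*(1/15))/((2*J)) = (J + J/15)*(1/(2*J)) = (16*J/15)*(1/(2*J)) = 8/15)
R(93) - 1*4657 = 8/15 - 1*4657 = 8/15 - 4657 = -69847/15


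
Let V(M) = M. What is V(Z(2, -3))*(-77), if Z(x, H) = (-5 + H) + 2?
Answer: 462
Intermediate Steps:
Z(x, H) = -3 + H
V(Z(2, -3))*(-77) = (-3 - 3)*(-77) = -6*(-77) = 462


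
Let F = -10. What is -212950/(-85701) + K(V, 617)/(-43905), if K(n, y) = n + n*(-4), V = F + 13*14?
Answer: 3131263822/1254234135 ≈ 2.4966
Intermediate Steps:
V = 172 (V = -10 + 13*14 = -10 + 182 = 172)
K(n, y) = -3*n (K(n, y) = n - 4*n = -3*n)
-212950/(-85701) + K(V, 617)/(-43905) = -212950/(-85701) - 3*172/(-43905) = -212950*(-1/85701) - 516*(-1/43905) = 212950/85701 + 172/14635 = 3131263822/1254234135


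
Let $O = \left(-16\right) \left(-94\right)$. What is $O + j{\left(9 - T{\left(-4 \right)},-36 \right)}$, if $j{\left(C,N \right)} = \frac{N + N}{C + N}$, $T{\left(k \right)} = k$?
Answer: $\frac{34664}{23} \approx 1507.1$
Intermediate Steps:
$O = 1504$
$j{\left(C,N \right)} = \frac{2 N}{C + N}$
$O + j{\left(9 - T{\left(-4 \right)},-36 \right)} = 1504 + 2 \left(-36\right) \frac{1}{\left(9 - -4\right) - 36} = 1504 + 2 \left(-36\right) \frac{1}{\left(9 + 4\right) - 36} = 1504 + 2 \left(-36\right) \frac{1}{13 - 36} = 1504 + 2 \left(-36\right) \frac{1}{-23} = 1504 + 2 \left(-36\right) \left(- \frac{1}{23}\right) = 1504 + \frac{72}{23} = \frac{34664}{23}$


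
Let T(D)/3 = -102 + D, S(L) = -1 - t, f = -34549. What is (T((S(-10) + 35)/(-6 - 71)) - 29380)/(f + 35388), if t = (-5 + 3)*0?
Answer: -2285924/64603 ≈ -35.384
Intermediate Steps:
t = 0 (t = -2*0 = 0)
S(L) = -1 (S(L) = -1 - 1*0 = -1 + 0 = -1)
T(D) = -306 + 3*D (T(D) = 3*(-102 + D) = -306 + 3*D)
(T((S(-10) + 35)/(-6 - 71)) - 29380)/(f + 35388) = ((-306 + 3*((-1 + 35)/(-6 - 71))) - 29380)/(-34549 + 35388) = ((-306 + 3*(34/(-77))) - 29380)/839 = ((-306 + 3*(34*(-1/77))) - 29380)*(1/839) = ((-306 + 3*(-34/77)) - 29380)*(1/839) = ((-306 - 102/77) - 29380)*(1/839) = (-23664/77 - 29380)*(1/839) = -2285924/77*1/839 = -2285924/64603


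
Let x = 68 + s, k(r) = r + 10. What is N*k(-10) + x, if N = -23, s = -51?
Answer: 17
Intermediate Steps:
k(r) = 10 + r
x = 17 (x = 68 - 51 = 17)
N*k(-10) + x = -23*(10 - 10) + 17 = -23*0 + 17 = 0 + 17 = 17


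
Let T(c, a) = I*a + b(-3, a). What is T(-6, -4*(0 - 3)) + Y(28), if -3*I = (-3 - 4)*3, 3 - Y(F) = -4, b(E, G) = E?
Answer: 88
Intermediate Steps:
Y(F) = 7 (Y(F) = 3 - 1*(-4) = 3 + 4 = 7)
I = 7 (I = -(-3 - 4)*3/3 = -(-7)*3/3 = -⅓*(-21) = 7)
T(c, a) = -3 + 7*a (T(c, a) = 7*a - 3 = -3 + 7*a)
T(-6, -4*(0 - 3)) + Y(28) = (-3 + 7*(-4*(0 - 3))) + 7 = (-3 + 7*(-4*(-3))) + 7 = (-3 + 7*12) + 7 = (-3 + 84) + 7 = 81 + 7 = 88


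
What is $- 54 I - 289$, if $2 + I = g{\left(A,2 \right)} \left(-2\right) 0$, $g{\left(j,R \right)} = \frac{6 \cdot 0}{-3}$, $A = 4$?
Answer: $-181$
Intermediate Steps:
$g{\left(j,R \right)} = 0$ ($g{\left(j,R \right)} = 0 \left(- \frac{1}{3}\right) = 0$)
$I = -2$ ($I = -2 + 0 \left(-2\right) 0 = -2 + 0 \cdot 0 = -2 + 0 = -2$)
$- 54 I - 289 = \left(-54\right) \left(-2\right) - 289 = 108 - 289 = -181$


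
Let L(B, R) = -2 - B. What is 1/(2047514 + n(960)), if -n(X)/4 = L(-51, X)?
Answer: 1/2047318 ≈ 4.8844e-7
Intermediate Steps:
n(X) = -196 (n(X) = -4*(-2 - 1*(-51)) = -4*(-2 + 51) = -4*49 = -196)
1/(2047514 + n(960)) = 1/(2047514 - 196) = 1/2047318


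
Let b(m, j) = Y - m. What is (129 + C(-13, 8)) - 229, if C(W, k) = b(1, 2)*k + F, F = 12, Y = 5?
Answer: -56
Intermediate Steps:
b(m, j) = 5 - m
C(W, k) = 12 + 4*k (C(W, k) = (5 - 1*1)*k + 12 = (5 - 1)*k + 12 = 4*k + 12 = 12 + 4*k)
(129 + C(-13, 8)) - 229 = (129 + (12 + 4*8)) - 229 = (129 + (12 + 32)) - 229 = (129 + 44) - 229 = 173 - 229 = -56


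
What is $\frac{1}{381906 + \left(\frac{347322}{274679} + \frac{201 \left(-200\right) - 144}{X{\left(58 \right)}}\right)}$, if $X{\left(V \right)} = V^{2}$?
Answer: $\frac{231005039}{88219732109742} \approx 2.6185 \cdot 10^{-6}$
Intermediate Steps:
$\frac{1}{381906 + \left(\frac{347322}{274679} + \frac{201 \left(-200\right) - 144}{X{\left(58 \right)}}\right)} = \frac{1}{381906 + \left(\frac{347322}{274679} + \frac{201 \left(-200\right) - 144}{58^{2}}\right)} = \frac{1}{381906 + \left(347322 \cdot \frac{1}{274679} + \frac{-40200 - 144}{3364}\right)} = \frac{1}{381906 + \left(\frac{347322}{274679} - \frac{10086}{841}\right)} = \frac{1}{381906 - \frac{2478314592}{231005039}} = \frac{1}{\frac{88219732109742}{231005039}} = \frac{231005039}{88219732109742}$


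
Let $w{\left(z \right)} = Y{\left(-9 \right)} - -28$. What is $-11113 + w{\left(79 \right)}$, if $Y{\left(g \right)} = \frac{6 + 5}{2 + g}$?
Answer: $- \frac{77606}{7} \approx -11087.0$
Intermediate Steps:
$Y{\left(g \right)} = \frac{11}{2 + g}$
$w{\left(z \right)} = \frac{185}{7}$ ($w{\left(z \right)} = \frac{11}{2 - 9} - -28 = \frac{11}{-7} + \left(-24 + 52\right) = 11 \left(- \frac{1}{7}\right) + 28 = - \frac{11}{7} + 28 = \frac{185}{7}$)
$-11113 + w{\left(79 \right)} = -11113 + \frac{185}{7} = - \frac{77606}{7}$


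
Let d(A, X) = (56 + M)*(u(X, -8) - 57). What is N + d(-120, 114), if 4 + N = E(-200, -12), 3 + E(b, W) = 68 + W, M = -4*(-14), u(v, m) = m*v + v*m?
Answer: -210623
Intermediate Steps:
u(v, m) = 2*m*v (u(v, m) = m*v + m*v = 2*m*v)
M = 56
E(b, W) = 65 + W (E(b, W) = -3 + (68 + W) = 65 + W)
N = 49 (N = -4 + (65 - 12) = -4 + 53 = 49)
d(A, X) = -6384 - 1792*X (d(A, X) = (56 + 56)*(2*(-8)*X - 57) = 112*(-16*X - 57) = 112*(-57 - 16*X) = -6384 - 1792*X)
N + d(-120, 114) = 49 + (-6384 - 1792*114) = 49 + (-6384 - 204288) = 49 - 210672 = -210623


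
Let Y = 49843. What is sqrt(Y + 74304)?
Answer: sqrt(124147) ≈ 352.35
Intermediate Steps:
sqrt(Y + 74304) = sqrt(49843 + 74304) = sqrt(124147)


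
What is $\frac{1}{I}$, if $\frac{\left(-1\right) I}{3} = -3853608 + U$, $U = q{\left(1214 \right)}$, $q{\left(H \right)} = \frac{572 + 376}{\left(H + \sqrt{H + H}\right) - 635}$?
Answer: $\frac{106877524201}{1235591718040075716} - \frac{79 \sqrt{607}}{617795859020037858} \approx 8.6499 \cdot 10^{-8}$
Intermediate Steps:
$q{\left(H \right)} = \frac{948}{-635 + H + \sqrt{2} \sqrt{H}}$ ($q{\left(H \right)} = \frac{948}{\left(H + \sqrt{2 H}\right) - 635} = \frac{948}{\left(H + \sqrt{2} \sqrt{H}\right) - 635} = \frac{948}{-635 + H + \sqrt{2} \sqrt{H}}$)
$U = \frac{948}{579 + 2 \sqrt{607}}$ ($U = \frac{948}{-635 + 1214 + \sqrt{2} \sqrt{1214}} = \frac{948}{-635 + 1214 + 2 \sqrt{607}} = \frac{948}{579 + 2 \sqrt{607}} \approx 1.5089$)
$I = \frac{3847590871236}{332813} + \frac{5688 \sqrt{607}}{332813}$ ($I = - 3 \left(-3853608 + \left(\frac{548892}{332813} - \frac{1896 \sqrt{607}}{332813}\right)\right) = - 3 \left(- \frac{1282530290412}{332813} - \frac{1896 \sqrt{607}}{332813}\right) = \frac{3847590871236}{332813} + \frac{5688 \sqrt{607}}{332813} \approx 1.1561 \cdot 10^{7}$)
$\frac{1}{I} = \frac{1}{\frac{3847590871236}{332813} + \frac{5688 \sqrt{607}}{332813}}$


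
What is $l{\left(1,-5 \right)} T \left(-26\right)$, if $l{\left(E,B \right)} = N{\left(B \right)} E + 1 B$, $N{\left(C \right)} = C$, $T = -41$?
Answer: $-10660$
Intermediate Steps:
$l{\left(E,B \right)} = B + B E$ ($l{\left(E,B \right)} = B E + 1 B = B E + B = B + B E$)
$l{\left(1,-5 \right)} T \left(-26\right) = - 5 \left(1 + 1\right) \left(-41\right) \left(-26\right) = \left(-5\right) 2 \left(-41\right) \left(-26\right) = \left(-10\right) \left(-41\right) \left(-26\right) = 410 \left(-26\right) = -10660$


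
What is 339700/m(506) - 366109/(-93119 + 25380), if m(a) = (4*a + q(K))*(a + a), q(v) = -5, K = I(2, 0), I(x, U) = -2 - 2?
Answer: 192763774538/34601555373 ≈ 5.5710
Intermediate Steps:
I(x, U) = -4
K = -4
m(a) = 2*a*(-5 + 4*a) (m(a) = (4*a - 5)*(a + a) = (-5 + 4*a)*(2*a) = 2*a*(-5 + 4*a))
339700/m(506) - 366109/(-93119 + 25380) = 339700/((2*506*(-5 + 4*506))) - 366109/(-93119 + 25380) = 339700/((2*506*(-5 + 2024))) - 366109/(-67739) = 339700/((2*506*2019)) - 366109*(-1/67739) = 339700/2043228 + 366109/67739 = 339700*(1/2043228) + 366109/67739 = 84925/510807 + 366109/67739 = 192763774538/34601555373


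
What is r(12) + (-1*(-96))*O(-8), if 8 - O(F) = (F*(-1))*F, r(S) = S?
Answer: 6924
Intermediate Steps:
O(F) = 8 + F² (O(F) = 8 - F*(-1)*F = 8 - (-F)*F = 8 - (-1)*F² = 8 + F²)
r(12) + (-1*(-96))*O(-8) = 12 + (-1*(-96))*(8 + (-8)²) = 12 + 96*(8 + 64) = 12 + 96*72 = 12 + 6912 = 6924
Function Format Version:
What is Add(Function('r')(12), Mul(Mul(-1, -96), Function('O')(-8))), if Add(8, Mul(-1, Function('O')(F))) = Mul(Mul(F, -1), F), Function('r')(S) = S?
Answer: 6924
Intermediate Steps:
Function('O')(F) = Add(8, Pow(F, 2)) (Function('O')(F) = Add(8, Mul(-1, Mul(Mul(F, -1), F))) = Add(8, Mul(-1, Mul(Mul(-1, F), F))) = Add(8, Mul(-1, Mul(-1, Pow(F, 2)))) = Add(8, Pow(F, 2)))
Add(Function('r')(12), Mul(Mul(-1, -96), Function('O')(-8))) = Add(12, Mul(Mul(-1, -96), Add(8, Pow(-8, 2)))) = Add(12, Mul(96, Add(8, 64))) = Add(12, Mul(96, 72)) = Add(12, 6912) = 6924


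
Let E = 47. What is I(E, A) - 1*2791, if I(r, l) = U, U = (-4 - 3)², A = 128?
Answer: -2742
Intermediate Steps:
U = 49 (U = (-7)² = 49)
I(r, l) = 49
I(E, A) - 1*2791 = 49 - 1*2791 = 49 - 2791 = -2742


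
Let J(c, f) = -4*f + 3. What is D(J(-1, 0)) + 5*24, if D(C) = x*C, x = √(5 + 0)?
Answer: 120 + 3*√5 ≈ 126.71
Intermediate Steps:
J(c, f) = 3 - 4*f
x = √5 ≈ 2.2361
D(C) = C*√5 (D(C) = √5*C = C*√5)
D(J(-1, 0)) + 5*24 = (3 - 4*0)*√5 + 5*24 = (3 + 0)*√5 + 120 = 3*√5 + 120 = 120 + 3*√5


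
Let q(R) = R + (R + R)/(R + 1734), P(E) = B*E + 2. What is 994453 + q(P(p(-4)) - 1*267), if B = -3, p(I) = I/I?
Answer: 728737337/733 ≈ 9.9419e+5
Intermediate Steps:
p(I) = 1
P(E) = 2 - 3*E (P(E) = -3*E + 2 = 2 - 3*E)
q(R) = R + 2*R/(1734 + R) (q(R) = R + (2*R)/(1734 + R) = R + 2*R/(1734 + R))
994453 + q(P(p(-4)) - 1*267) = 994453 + ((2 - 3*1) - 1*267)*(1736 + ((2 - 3*1) - 1*267))/(1734 + ((2 - 3*1) - 1*267)) = 994453 + ((2 - 3) - 267)*(1736 + ((2 - 3) - 267))/(1734 + ((2 - 3) - 267)) = 994453 + (-1 - 267)*(1736 + (-1 - 267))/(1734 + (-1 - 267)) = 994453 - 268*(1736 - 268)/(1734 - 268) = 994453 - 268*1468/1466 = 994453 - 268*1/1466*1468 = 994453 - 196712/733 = 728737337/733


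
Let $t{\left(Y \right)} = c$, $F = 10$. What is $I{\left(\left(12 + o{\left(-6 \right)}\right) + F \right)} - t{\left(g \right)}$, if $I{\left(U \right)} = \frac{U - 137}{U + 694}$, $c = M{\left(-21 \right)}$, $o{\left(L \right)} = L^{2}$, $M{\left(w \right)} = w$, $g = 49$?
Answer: $\frac{15713}{752} \approx 20.895$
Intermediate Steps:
$c = -21$
$t{\left(Y \right)} = -21$
$I{\left(U \right)} = \frac{-137 + U}{694 + U}$
$I{\left(\left(12 + o{\left(-6 \right)}\right) + F \right)} - t{\left(g \right)} = \frac{-137 + \left(\left(12 + \left(-6\right)^{2}\right) + 10\right)}{694 + \left(\left(12 + \left(-6\right)^{2}\right) + 10\right)} - -21 = \frac{-137 + \left(\left(12 + 36\right) + 10\right)}{694 + \left(\left(12 + 36\right) + 10\right)} + 21 = \frac{-137 + \left(48 + 10\right)}{694 + \left(48 + 10\right)} + 21 = \frac{-137 + 58}{694 + 58} + 21 = \frac{1}{752} \left(-79\right) + 21 = - \frac{79}{752} + 21 = \frac{15713}{752}$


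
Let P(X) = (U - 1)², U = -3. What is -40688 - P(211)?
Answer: -40704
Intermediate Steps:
P(X) = 16 (P(X) = (-3 - 1)² = (-4)² = 16)
-40688 - P(211) = -40688 - 1*16 = -40688 - 16 = -40704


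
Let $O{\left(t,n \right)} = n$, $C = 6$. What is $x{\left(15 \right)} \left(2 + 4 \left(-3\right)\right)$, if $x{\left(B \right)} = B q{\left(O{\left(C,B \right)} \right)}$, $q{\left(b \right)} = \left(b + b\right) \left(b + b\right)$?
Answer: $-135000$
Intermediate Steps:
$q{\left(b \right)} = 4 b^{2}$ ($q{\left(b \right)} = 2 b 2 b = 4 b^{2}$)
$x{\left(B \right)} = 4 B^{3}$ ($x{\left(B \right)} = B 4 B^{2} = 4 B^{3}$)
$x{\left(15 \right)} \left(2 + 4 \left(-3\right)\right) = 4 \cdot 15^{3} \left(2 + 4 \left(-3\right)\right) = 4 \cdot 3375 \left(2 - 12\right) = 13500 \left(-10\right) = -135000$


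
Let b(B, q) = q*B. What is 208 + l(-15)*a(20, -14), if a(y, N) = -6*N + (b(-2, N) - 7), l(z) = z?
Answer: -1367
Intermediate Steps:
b(B, q) = B*q
a(y, N) = -7 - 8*N (a(y, N) = -6*N + (-2*N - 7) = -6*N + (-7 - 2*N) = -7 - 8*N)
208 + l(-15)*a(20, -14) = 208 - 15*(-7 - 8*(-14)) = 208 - 15*(-7 + 112) = 208 - 15*105 = 208 - 1575 = -1367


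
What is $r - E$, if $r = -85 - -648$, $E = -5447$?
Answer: $6010$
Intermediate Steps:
$r = 563$ ($r = -85 + 648 = 563$)
$r - E = 563 - -5447 = 563 + 5447 = 6010$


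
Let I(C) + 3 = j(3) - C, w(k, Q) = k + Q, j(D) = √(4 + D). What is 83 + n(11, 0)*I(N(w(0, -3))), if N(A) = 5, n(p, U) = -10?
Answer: 163 - 10*√7 ≈ 136.54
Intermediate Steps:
w(k, Q) = Q + k
I(C) = -3 + √7 - C (I(C) = -3 + (√(4 + 3) - C) = -3 + (√7 - C) = -3 + √7 - C)
83 + n(11, 0)*I(N(w(0, -3))) = 83 - 10*(-3 + √7 - 1*5) = 83 - 10*(-3 + √7 - 5) = 83 - 10*(-8 + √7) = 83 + (80 - 10*√7) = 163 - 10*√7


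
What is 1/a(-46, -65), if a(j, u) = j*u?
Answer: 1/2990 ≈ 0.00033445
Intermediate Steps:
1/a(-46, -65) = 1/(-46*(-65)) = 1/2990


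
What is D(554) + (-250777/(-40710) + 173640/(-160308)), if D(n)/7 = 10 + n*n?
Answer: 129827079779247/60427210 ≈ 2.1485e+6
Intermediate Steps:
D(n) = 70 + 7*n**2 (D(n) = 7*(10 + n*n) = 7*(10 + n**2) = 70 + 7*n**2)
D(554) + (-250777/(-40710) + 173640/(-160308)) = (70 + 7*554**2) + (-250777/(-40710) + 173640/(-160308)) = (70 + 7*306916) + (-250777*(-1/40710) + 173640*(-1/160308)) = (70 + 2148412) + (250777/40710 - 14470/13359) = 2148482 + 306784027/60427210 = 129827079779247/60427210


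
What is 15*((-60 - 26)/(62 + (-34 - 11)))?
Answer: -1290/17 ≈ -75.882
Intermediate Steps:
15*((-60 - 26)/(62 + (-34 - 11))) = 15*(-86/(62 - 45)) = 15*(-86/17) = -1290/17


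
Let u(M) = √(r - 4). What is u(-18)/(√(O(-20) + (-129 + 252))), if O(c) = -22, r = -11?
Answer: I*√1515/101 ≈ 0.38538*I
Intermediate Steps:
u(M) = I*√15 (u(M) = √(-11 - 4) = √(-15) = I*√15)
u(-18)/(√(O(-20) + (-129 + 252))) = (I*√15)/(√(-22 + (-129 + 252))) = (I*√15)/(√(-22 + 123)) = (I*√15)/(√101) = (I*√15)*(√101/101) = I*√1515/101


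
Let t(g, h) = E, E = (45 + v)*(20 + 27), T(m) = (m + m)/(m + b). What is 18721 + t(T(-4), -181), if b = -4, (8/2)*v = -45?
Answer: 81229/4 ≈ 20307.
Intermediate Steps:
v = -45/4 (v = (1/4)*(-45) = -45/4 ≈ -11.250)
T(m) = 2*m/(-4 + m) (T(m) = (m + m)/(m - 4) = (2*m)/(-4 + m) = 2*m/(-4 + m))
E = 6345/4 (E = (45 - 45/4)*(20 + 27) = (135/4)*47 = 6345/4 ≈ 1586.3)
t(g, h) = 6345/4
18721 + t(T(-4), -181) = 18721 + 6345/4 = 81229/4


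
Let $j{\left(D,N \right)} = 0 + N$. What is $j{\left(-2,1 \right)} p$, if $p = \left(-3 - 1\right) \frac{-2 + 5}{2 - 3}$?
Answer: $12$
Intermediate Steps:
$j{\left(D,N \right)} = N$
$p = 12$ ($p = - 4 \frac{3}{-1} = - 4 \cdot 3 \left(-1\right) = \left(-4\right) \left(-3\right) = 12$)
$j{\left(-2,1 \right)} p = 1 \cdot 12 = 12$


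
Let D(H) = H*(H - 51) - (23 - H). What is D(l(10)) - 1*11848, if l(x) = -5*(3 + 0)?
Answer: -10896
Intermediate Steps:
l(x) = -15 (l(x) = -5*3 = -15)
D(H) = -23 + H + H*(-51 + H) (D(H) = H*(-51 + H) + (-23 + H) = -23 + H + H*(-51 + H))
D(l(10)) - 1*11848 = (-23 + (-15)**2 - 50*(-15)) - 1*11848 = (-23 + 225 + 750) - 11848 = 952 - 11848 = -10896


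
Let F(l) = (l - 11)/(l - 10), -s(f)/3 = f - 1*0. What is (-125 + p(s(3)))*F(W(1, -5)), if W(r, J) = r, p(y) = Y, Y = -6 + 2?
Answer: -430/3 ≈ -143.33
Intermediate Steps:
Y = -4
s(f) = -3*f (s(f) = -3*(f - 1*0) = -3*(f + 0) = -3*f)
p(y) = -4
F(l) = (-11 + l)/(-10 + l)
(-125 + p(s(3)))*F(W(1, -5)) = (-125 - 4)*((-11 + 1)/(-10 + 1)) = -129*(-10)/(-9) = -(-43)*(-10)/3 = -129*10/9 = -430/3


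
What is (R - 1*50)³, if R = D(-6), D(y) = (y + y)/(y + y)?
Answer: -117649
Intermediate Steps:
D(y) = 1 (D(y) = (2*y)/((2*y)) = (2*y)*(1/(2*y)) = 1)
R = 1
(R - 1*50)³ = (1 - 1*50)³ = (1 - 50)³ = (-49)³ = -117649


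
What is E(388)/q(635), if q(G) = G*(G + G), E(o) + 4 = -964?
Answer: -484/403225 ≈ -0.0012003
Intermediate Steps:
E(o) = -968 (E(o) = -4 - 964 = -968)
q(G) = 2*G² (q(G) = G*(2*G) = 2*G²)
E(388)/q(635) = -968/(2*635²) = -968/(2*403225) = -968/806450 = -968*1/806450 = -484/403225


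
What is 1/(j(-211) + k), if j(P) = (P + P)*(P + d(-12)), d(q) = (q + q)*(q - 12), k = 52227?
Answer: -1/101803 ≈ -9.8229e-6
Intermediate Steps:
d(q) = 2*q*(-12 + q) (d(q) = (2*q)*(-12 + q) = 2*q*(-12 + q))
j(P) = 2*P*(576 + P) (j(P) = (P + P)*(P + 2*(-12)*(-12 - 12)) = (2*P)*(P + 2*(-12)*(-24)) = (2*P)*(P + 576) = (2*P)*(576 + P) = 2*P*(576 + P))
1/(j(-211) + k) = 1/(2*(-211)*(576 - 211) + 52227) = 1/(2*(-211)*365 + 52227) = 1/(-154030 + 52227) = 1/(-101803) = -1/101803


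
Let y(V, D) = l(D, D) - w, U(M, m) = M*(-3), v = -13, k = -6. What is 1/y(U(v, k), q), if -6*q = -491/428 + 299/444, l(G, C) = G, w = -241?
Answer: 71262/17179769 ≈ 0.0041480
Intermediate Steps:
U(M, m) = -3*M
q = 5627/71262 (q = -(-491/428 + 299/444)/6 = -⅙*(-5627/11877) = 5627/71262 ≈ 0.078962)
y(V, D) = 241 + D (y(V, D) = D - 1*(-241) = D + 241 = 241 + D)
1/y(U(v, k), q) = 1/(241 + 5627/71262) = 1/(17179769/71262) = 71262/17179769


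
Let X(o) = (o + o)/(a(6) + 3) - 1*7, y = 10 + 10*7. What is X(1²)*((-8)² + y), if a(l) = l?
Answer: -976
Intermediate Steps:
y = 80 (y = 10 + 70 = 80)
X(o) = -7 + 2*o/9 (X(o) = (o + o)/(6 + 3) - 1*7 = (2*o)/9 - 7 = (2*o)*(⅑) - 7 = 2*o/9 - 7 = -7 + 2*o/9)
X(1²)*((-8)² + y) = (-7 + (2/9)*1²)*((-8)² + 80) = (-7 + (2/9)*1)*(64 + 80) = (-7 + 2/9)*144 = -61/9*144 = -976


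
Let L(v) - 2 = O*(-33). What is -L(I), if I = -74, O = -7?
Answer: -233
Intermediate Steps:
L(v) = 233 (L(v) = 2 - 7*(-33) = 2 + 231 = 233)
-L(I) = -1*233 = -233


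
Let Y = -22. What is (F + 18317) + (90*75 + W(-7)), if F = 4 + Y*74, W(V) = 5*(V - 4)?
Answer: 23388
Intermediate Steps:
W(V) = -20 + 5*V (W(V) = 5*(-4 + V) = -20 + 5*V)
F = -1624 (F = 4 - 22*74 = 4 - 1628 = -1624)
(F + 18317) + (90*75 + W(-7)) = (-1624 + 18317) + (90*75 + (-20 + 5*(-7))) = 16693 + (6750 + (-20 - 35)) = 16693 + (6750 - 55) = 16693 + 6695 = 23388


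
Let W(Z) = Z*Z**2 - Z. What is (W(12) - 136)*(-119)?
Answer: -188020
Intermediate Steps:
W(Z) = Z**3 - Z
(W(12) - 136)*(-119) = ((12**3 - 1*12) - 136)*(-119) = ((1728 - 12) - 136)*(-119) = (1716 - 136)*(-119) = 1580*(-119) = -188020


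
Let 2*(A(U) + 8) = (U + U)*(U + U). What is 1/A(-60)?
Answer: 1/7192 ≈ 0.00013904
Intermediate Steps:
A(U) = -8 + 2*U**2 (A(U) = -8 + ((U + U)*(U + U))/2 = -8 + ((2*U)*(2*U))/2 = -8 + (4*U**2)/2 = -8 + 2*U**2)
1/A(-60) = 1/(-8 + 2*(-60)**2) = 1/(-8 + 2*3600) = 1/(-8 + 7200) = 1/7192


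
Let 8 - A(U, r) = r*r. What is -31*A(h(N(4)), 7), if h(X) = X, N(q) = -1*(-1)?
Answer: 1271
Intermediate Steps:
N(q) = 1
A(U, r) = 8 - r² (A(U, r) = 8 - r*r = 8 - r²)
-31*A(h(N(4)), 7) = -31*(8 - 1*7²) = -31*(8 - 1*49) = -31*(8 - 49) = -31*(-41) = 1271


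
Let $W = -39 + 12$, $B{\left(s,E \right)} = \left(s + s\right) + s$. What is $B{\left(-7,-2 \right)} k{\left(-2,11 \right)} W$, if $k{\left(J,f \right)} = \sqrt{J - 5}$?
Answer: $567 i \sqrt{7} \approx 1500.1 i$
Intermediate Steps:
$B{\left(s,E \right)} = 3 s$ ($B{\left(s,E \right)} = 2 s + s = 3 s$)
$W = -27$
$k{\left(J,f \right)} = \sqrt{-5 + J}$
$B{\left(-7,-2 \right)} k{\left(-2,11 \right)} W = 3 \left(-7\right) \sqrt{-5 - 2} \left(-27\right) = - 21 \sqrt{-7} \left(-27\right) = - 21 i \sqrt{7} \left(-27\right) = 567 i \sqrt{7}$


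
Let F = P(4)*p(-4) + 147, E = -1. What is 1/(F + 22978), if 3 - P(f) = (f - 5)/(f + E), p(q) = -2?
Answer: 3/69355 ≈ 4.3256e-5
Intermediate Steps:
P(f) = 3 - (-5 + f)/(-1 + f) (P(f) = 3 - (f - 5)/(f - 1) = 3 - (-5 + f)/(-1 + f))
F = 421/3 (F = (2*(1 + 4)/(-1 + 4))*(-2) + 147 = (2*5/3)*(-2) + 147 = (2*(⅓)*5)*(-2) + 147 = (10/3)*(-2) + 147 = -20/3 + 147 = 421/3 ≈ 140.33)
1/(F + 22978) = 1/(421/3 + 22978) = 1/(69355/3) = 3/69355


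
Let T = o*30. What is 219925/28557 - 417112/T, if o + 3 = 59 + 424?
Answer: -6392213/300600 ≈ -21.265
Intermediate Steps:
o = 480 (o = -3 + (59 + 424) = -3 + 483 = 480)
T = 14400 (T = 480*30 = 14400)
219925/28557 - 417112/T = 219925/28557 - 417112/14400 = 219925*(1/28557) - 417112*1/14400 = 11575/1503 - 52139/1800 = -6392213/300600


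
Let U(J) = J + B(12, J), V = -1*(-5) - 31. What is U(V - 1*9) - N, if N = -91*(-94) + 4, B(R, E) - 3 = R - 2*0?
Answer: -8578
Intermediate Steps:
V = -26 (V = 5 - 31 = -26)
B(R, E) = 3 + R (B(R, E) = 3 + (R - 2*0) = 3 + (R + 0) = 3 + R)
U(J) = 15 + J (U(J) = J + (3 + 12) = J + 15 = 15 + J)
N = 8558 (N = 8554 + 4 = 8558)
U(V - 1*9) - N = (15 + (-26 - 1*9)) - 1*8558 = (15 + (-26 - 9)) - 8558 = (15 - 35) - 8558 = -20 - 8558 = -8578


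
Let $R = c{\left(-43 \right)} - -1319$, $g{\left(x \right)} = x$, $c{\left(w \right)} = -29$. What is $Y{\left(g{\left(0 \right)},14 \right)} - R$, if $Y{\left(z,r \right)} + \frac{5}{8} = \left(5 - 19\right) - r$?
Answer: $- \frac{10549}{8} \approx -1318.6$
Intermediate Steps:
$Y{\left(z,r \right)} = - \frac{117}{8} - r$ ($Y{\left(z,r \right)} = - \frac{5}{8} - \left(14 + r\right) = - \frac{117}{8} - r$)
$R = 1290$ ($R = -29 - -1319 = -29 + 1319 = 1290$)
$Y{\left(g{\left(0 \right)},14 \right)} - R = \left(- \frac{117}{8} - 14\right) - 1290 = - \frac{229}{8} - 1290 = - \frac{10549}{8}$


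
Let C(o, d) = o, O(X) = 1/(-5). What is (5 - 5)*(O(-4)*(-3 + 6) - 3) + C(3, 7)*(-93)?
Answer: -279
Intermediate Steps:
O(X) = -1/5
(5 - 5)*(O(-4)*(-3 + 6) - 3) + C(3, 7)*(-93) = (5 - 5)*(-(-3 + 6)/5 - 3) + 3*(-93) = 0*(-1/5*3 - 3) - 279 = 0*(-3/5 - 3) - 279 = 0*(-18/5) - 279 = 0 - 279 = -279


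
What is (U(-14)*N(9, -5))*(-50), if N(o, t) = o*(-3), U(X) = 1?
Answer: 1350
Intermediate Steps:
N(o, t) = -3*o
(U(-14)*N(9, -5))*(-50) = (1*(-3*9))*(-50) = (1*(-27))*(-50) = -27*(-50) = 1350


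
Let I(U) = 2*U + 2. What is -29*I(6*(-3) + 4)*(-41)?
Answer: -30914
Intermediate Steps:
I(U) = 2 + 2*U
-29*I(6*(-3) + 4)*(-41) = -29*(2 + 2*(6*(-3) + 4))*(-41) = -29*(2 + 2*(-18 + 4))*(-41) = -29*(2 + 2*(-14))*(-41) = -29*(2 - 28)*(-41) = -29*(-26)*(-41) = 754*(-41) = -30914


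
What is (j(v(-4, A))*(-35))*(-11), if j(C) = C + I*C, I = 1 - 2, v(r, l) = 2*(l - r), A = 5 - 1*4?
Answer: 0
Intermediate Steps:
A = 1 (A = 5 - 4 = 1)
v(r, l) = -2*r + 2*l
I = -1
j(C) = 0 (j(C) = C - C = 0)
(j(v(-4, A))*(-35))*(-11) = (0*(-35))*(-11) = 0*(-11) = 0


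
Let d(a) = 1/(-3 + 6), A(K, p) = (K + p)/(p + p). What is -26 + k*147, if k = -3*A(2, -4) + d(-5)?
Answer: -349/4 ≈ -87.250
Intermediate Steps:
A(K, p) = (K + p)/(2*p) (A(K, p) = (K + p)/((2*p)) = (K + p)*(1/(2*p)) = (K + p)/(2*p))
d(a) = ⅓ (d(a) = 1/3 = ⅓)
k = -5/12 (k = -3*(2 - 4)/(2*(-4)) + ⅓ = -3*(-1)*(-2)/(2*4) + ⅓ = -3*¼ + ⅓ = -¾ + ⅓ = -5/12 ≈ -0.41667)
-26 + k*147 = -26 - 5/12*147 = -26 - 245/4 = -349/4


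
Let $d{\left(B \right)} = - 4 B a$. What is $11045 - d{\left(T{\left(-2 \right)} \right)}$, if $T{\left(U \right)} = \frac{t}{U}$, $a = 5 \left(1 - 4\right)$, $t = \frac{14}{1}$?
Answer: $11465$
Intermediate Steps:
$t = 14$ ($t = 14 \cdot 1 = 14$)
$a = -15$ ($a = 5 \left(-3\right) = -15$)
$T{\left(U \right)} = \frac{14}{U}$
$d{\left(B \right)} = 60 B$ ($d{\left(B \right)} = - 4 B \left(-15\right) = 60 B$)
$11045 - d{\left(T{\left(-2 \right)} \right)} = 11045 - 60 \frac{14}{-2} = 11045 - 60 \cdot 14 \left(- \frac{1}{2}\right) = 11045 - 60 \left(-7\right) = 11045 - -420 = 11045 + 420 = 11465$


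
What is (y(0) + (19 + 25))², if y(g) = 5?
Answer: 2401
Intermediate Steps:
(y(0) + (19 + 25))² = (5 + (19 + 25))² = (5 + 44)² = 49² = 2401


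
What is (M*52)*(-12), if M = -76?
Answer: 47424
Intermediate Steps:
(M*52)*(-12) = -76*52*(-12) = -3952*(-12) = 47424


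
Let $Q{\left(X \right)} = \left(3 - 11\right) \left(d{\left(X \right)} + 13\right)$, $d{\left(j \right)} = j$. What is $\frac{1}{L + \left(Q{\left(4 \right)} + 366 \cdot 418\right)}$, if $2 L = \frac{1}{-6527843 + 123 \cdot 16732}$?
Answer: $\frac{8939614}{1366437879127} \approx 6.5423 \cdot 10^{-6}$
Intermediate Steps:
$Q{\left(X \right)} = -104 - 8 X$ ($Q{\left(X \right)} = \left(3 - 11\right) \left(X + 13\right) = - 8 \left(13 + X\right) = -104 - 8 X$)
$L = - \frac{1}{8939614}$ ($L = \frac{1}{2 \left(-6527843 + 123 \cdot 16732\right)} = \frac{1}{2 \left(-6527843 + 2058036\right)} = \frac{1}{2 \left(-4469807\right)} = \frac{1}{2} \left(- \frac{1}{4469807}\right) = - \frac{1}{8939614} \approx -1.1186 \cdot 10^{-7}$)
$\frac{1}{L + \left(Q{\left(4 \right)} + 366 \cdot 418\right)} = \frac{1}{- \frac{1}{8939614} + \left(\left(-104 - 32\right) + 366 \cdot 418\right)} = \frac{1}{- \frac{1}{8939614} + \left(\left(-104 - 32\right) + 152988\right)} = \frac{1}{- \frac{1}{8939614} + \left(-136 + 152988\right)} = \frac{1}{- \frac{1}{8939614} + 152852} = \frac{1}{\frac{1366437879127}{8939614}} = \frac{8939614}{1366437879127}$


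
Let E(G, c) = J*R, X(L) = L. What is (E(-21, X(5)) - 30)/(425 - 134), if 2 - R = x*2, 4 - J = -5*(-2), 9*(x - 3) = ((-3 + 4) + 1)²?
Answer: -2/873 ≈ -0.0022909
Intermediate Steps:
x = 31/9 (x = 3 + ((-3 + 4) + 1)²/9 = 3 + (1 + 1)²/9 = 3 + (⅑)*2² = 3 + (⅑)*4 = 3 + 4/9 = 31/9 ≈ 3.4444)
J = -6 (J = 4 - (-5)*(-2) = 4 - 1*10 = 4 - 10 = -6)
R = -44/9 (R = 2 - 31*2/9 = 2 - 1*62/9 = 2 - 62/9 = -44/9 ≈ -4.8889)
E(G, c) = 88/3 (E(G, c) = -6*(-44/9) = 88/3)
(E(-21, X(5)) - 30)/(425 - 134) = (88/3 - 30)/(425 - 134) = -⅔/291 = -⅔*1/291 = -2/873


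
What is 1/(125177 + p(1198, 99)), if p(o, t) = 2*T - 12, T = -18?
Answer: 1/125129 ≈ 7.9918e-6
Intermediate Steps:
p(o, t) = -48 (p(o, t) = 2*(-18) - 12 = -36 - 12 = -48)
1/(125177 + p(1198, 99)) = 1/(125177 - 48) = 1/125129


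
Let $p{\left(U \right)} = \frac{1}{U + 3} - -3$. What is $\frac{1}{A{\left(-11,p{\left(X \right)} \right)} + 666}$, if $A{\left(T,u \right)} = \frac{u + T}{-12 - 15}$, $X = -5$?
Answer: $\frac{54}{35981} \approx 0.0015008$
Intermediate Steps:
$p{\left(U \right)} = 3 + \frac{1}{3 + U}$ ($p{\left(U \right)} = \frac{1}{3 + U} + 3 = 3 + \frac{1}{3 + U}$)
$A{\left(T,u \right)} = - \frac{T}{27} - \frac{u}{27}$ ($A{\left(T,u \right)} = \frac{T + u}{-27} = \left(T + u\right) \left(- \frac{1}{27}\right) = - \frac{T}{27} - \frac{u}{27}$)
$\frac{1}{A{\left(-11,p{\left(X \right)} \right)} + 666} = \frac{1}{\left(\left(- \frac{1}{27}\right) \left(-11\right) - \frac{\frac{1}{3 - 5} \left(10 + 3 \left(-5\right)\right)}{27}\right) + 666} = \frac{1}{\left(\frac{11}{27} - \frac{\frac{1}{-2} \left(10 - 15\right)}{27}\right) + 666} = \frac{1}{\left(\frac{11}{27} - \frac{\left(- \frac{1}{2}\right) \left(-5\right)}{27}\right) + 666} = \frac{1}{\left(\frac{11}{27} - \frac{5}{54}\right) + 666} = \frac{1}{\frac{17}{54} + 666} = \frac{1}{\frac{35981}{54}} = \frac{54}{35981}$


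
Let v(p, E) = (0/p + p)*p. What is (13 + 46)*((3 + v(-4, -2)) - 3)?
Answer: 944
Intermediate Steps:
v(p, E) = p² (v(p, E) = (0 + p)*p = p*p = p²)
(13 + 46)*((3 + v(-4, -2)) - 3) = (13 + 46)*((3 + (-4)²) - 3) = 59*((3 + 16) - 3) = 59*(19 - 3) = 59*16 = 944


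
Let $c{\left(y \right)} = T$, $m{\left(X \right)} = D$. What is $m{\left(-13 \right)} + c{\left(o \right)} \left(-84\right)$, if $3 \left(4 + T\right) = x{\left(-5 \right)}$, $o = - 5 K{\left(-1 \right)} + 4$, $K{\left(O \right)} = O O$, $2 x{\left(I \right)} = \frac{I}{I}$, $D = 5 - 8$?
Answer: $319$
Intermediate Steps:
$D = -3$
$x{\left(I \right)} = \frac{1}{2}$ ($x{\left(I \right)} = \frac{I \frac{1}{I}}{2} = \frac{1}{2} \cdot 1 = \frac{1}{2}$)
$K{\left(O \right)} = O^{2}$
$m{\left(X \right)} = -3$
$o = -1$ ($o = - 5 \left(-1\right)^{2} + 4 = \left(-5\right) 1 + 4 = -5 + 4 = -1$)
$T = - \frac{23}{6}$ ($T = -4 + \frac{1}{3} \cdot \frac{1}{2} = -4 + \frac{1}{6} = - \frac{23}{6} \approx -3.8333$)
$c{\left(y \right)} = - \frac{23}{6}$
$m{\left(-13 \right)} + c{\left(o \right)} \left(-84\right) = -3 - -322 = -3 + 322 = 319$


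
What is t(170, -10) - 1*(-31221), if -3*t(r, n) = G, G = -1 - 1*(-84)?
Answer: 93580/3 ≈ 31193.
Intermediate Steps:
G = 83 (G = -1 + 84 = 83)
t(r, n) = -83/3 (t(r, n) = -⅓*83 = -83/3)
t(170, -10) - 1*(-31221) = -83/3 - 1*(-31221) = -83/3 + 31221 = 93580/3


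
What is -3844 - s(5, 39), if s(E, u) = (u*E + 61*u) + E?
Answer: -6423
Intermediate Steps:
s(E, u) = E + 61*u + E*u (s(E, u) = (E*u + 61*u) + E = (61*u + E*u) + E = E + 61*u + E*u)
-3844 - s(5, 39) = -3844 - (5 + 61*39 + 5*39) = -3844 - (5 + 2379 + 195) = -3844 - 1*2579 = -3844 - 2579 = -6423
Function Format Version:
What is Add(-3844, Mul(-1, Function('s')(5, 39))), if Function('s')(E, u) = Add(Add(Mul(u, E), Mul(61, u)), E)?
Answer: -6423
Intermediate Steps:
Function('s')(E, u) = Add(E, Mul(61, u), Mul(E, u)) (Function('s')(E, u) = Add(Add(Mul(E, u), Mul(61, u)), E) = Add(Add(Mul(61, u), Mul(E, u)), E) = Add(E, Mul(61, u), Mul(E, u)))
Add(-3844, Mul(-1, Function('s')(5, 39))) = Add(-3844, Mul(-1, Add(5, Mul(61, 39), Mul(5, 39)))) = Add(-3844, Mul(-1, Add(5, 2379, 195))) = Add(-3844, Mul(-1, 2579)) = Add(-3844, -2579) = -6423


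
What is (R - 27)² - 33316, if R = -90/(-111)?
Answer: -44670643/1369 ≈ -32630.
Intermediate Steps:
R = 30/37 (R = -90*(-1/111) = 30/37 ≈ 0.81081)
(R - 27)² - 33316 = (30/37 - 27)² - 33316 = (-969/37)² - 33316 = 938961/1369 - 33316 = -44670643/1369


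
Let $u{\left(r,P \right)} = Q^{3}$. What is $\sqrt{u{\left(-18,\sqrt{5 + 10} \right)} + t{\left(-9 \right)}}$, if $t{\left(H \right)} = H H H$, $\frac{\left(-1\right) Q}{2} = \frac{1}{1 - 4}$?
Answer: $\frac{5 i \sqrt{2361}}{9} \approx 26.995 i$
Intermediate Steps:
$Q = \frac{2}{3}$ ($Q = - \frac{2}{1 - 4} = - \frac{2}{-3} = \left(-2\right) \left(- \frac{1}{3}\right) = \frac{2}{3} \approx 0.66667$)
$t{\left(H \right)} = H^{3}$ ($t{\left(H \right)} = H^{2} H = H^{3}$)
$u{\left(r,P \right)} = \frac{8}{27}$ ($u{\left(r,P \right)} = \left(\frac{2}{3}\right)^{3} = \frac{8}{27}$)
$\sqrt{u{\left(-18,\sqrt{5 + 10} \right)} + t{\left(-9 \right)}} = \sqrt{\frac{8}{27} + \left(-9\right)^{3}} = \sqrt{\frac{8}{27} - 729} = \sqrt{- \frac{19675}{27}} = \frac{5 i \sqrt{2361}}{9}$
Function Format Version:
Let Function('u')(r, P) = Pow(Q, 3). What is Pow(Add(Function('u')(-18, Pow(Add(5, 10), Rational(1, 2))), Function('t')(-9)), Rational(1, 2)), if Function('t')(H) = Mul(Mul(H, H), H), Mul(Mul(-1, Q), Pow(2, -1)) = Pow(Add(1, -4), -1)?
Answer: Mul(Rational(5, 9), I, Pow(2361, Rational(1, 2))) ≈ Mul(26.995, I)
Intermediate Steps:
Q = Rational(2, 3) (Q = Mul(-2, Pow(Add(1, -4), -1)) = Mul(-2, Pow(-3, -1)) = Mul(-2, Rational(-1, 3)) = Rational(2, 3) ≈ 0.66667)
Function('t')(H) = Pow(H, 3) (Function('t')(H) = Mul(Pow(H, 2), H) = Pow(H, 3))
Function('u')(r, P) = Rational(8, 27) (Function('u')(r, P) = Pow(Rational(2, 3), 3) = Rational(8, 27))
Pow(Add(Function('u')(-18, Pow(Add(5, 10), Rational(1, 2))), Function('t')(-9)), Rational(1, 2)) = Pow(Add(Rational(8, 27), Pow(-9, 3)), Rational(1, 2)) = Pow(Add(Rational(8, 27), -729), Rational(1, 2)) = Pow(Rational(-19675, 27), Rational(1, 2)) = Mul(Rational(5, 9), I, Pow(2361, Rational(1, 2)))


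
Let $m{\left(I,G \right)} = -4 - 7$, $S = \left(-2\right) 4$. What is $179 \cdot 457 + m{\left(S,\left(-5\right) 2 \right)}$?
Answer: $81792$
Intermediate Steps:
$S = -8$
$m{\left(I,G \right)} = -11$
$179 \cdot 457 + m{\left(S,\left(-5\right) 2 \right)} = 179 \cdot 457 - 11 = 81803 - 11 = 81792$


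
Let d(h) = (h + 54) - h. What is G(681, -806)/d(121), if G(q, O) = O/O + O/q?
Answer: -125/36774 ≈ -0.0033991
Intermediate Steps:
d(h) = 54 (d(h) = (54 + h) - h = 54)
G(q, O) = 1 + O/q
G(681, -806)/d(121) = ((-806 + 681)/681)/54 = ((1/681)*(-125))*(1/54) = -125/681*1/54 = -125/36774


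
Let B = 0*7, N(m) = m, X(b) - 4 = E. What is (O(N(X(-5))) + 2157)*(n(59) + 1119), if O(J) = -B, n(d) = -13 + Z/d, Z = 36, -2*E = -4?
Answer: 140830530/59 ≈ 2.3870e+6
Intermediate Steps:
E = 2 (E = -½*(-4) = 2)
X(b) = 6 (X(b) = 4 + 2 = 6)
B = 0
n(d) = -13 + 36/d
O(J) = 0 (O(J) = -1*0 = 0)
(O(N(X(-5))) + 2157)*(n(59) + 1119) = (0 + 2157)*((-13 + 36/59) + 1119) = 2157*((-13 + 36*(1/59)) + 1119) = 2157*((-13 + 36/59) + 1119) = 2157*(-731/59 + 1119) = 2157*(65290/59) = 140830530/59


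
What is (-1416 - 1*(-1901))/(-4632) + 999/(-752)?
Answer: -624011/435408 ≈ -1.4332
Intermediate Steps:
(-1416 - 1*(-1901))/(-4632) + 999/(-752) = (-1416 + 1901)*(-1/4632) + 999*(-1/752) = 485*(-1/4632) - 999/752 = -485/4632 - 999/752 = -624011/435408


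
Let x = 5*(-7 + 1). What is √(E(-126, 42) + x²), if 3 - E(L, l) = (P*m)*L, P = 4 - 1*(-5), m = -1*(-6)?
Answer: √7707 ≈ 87.790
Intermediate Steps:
m = 6
P = 9 (P = 4 + 5 = 9)
E(L, l) = 3 - 54*L (E(L, l) = 3 - 9*6*L = 3 - 54*L)
x = -30 (x = 5*(-6) = -30)
√(E(-126, 42) + x²) = √((3 - 54*(-126)) + (-30)²) = √((3 + 6804) + 900) = √(6807 + 900) = √7707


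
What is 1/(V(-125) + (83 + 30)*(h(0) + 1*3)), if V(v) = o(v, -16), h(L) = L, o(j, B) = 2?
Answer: 1/341 ≈ 0.0029326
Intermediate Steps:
V(v) = 2
1/(V(-125) + (83 + 30)*(h(0) + 1*3)) = 1/(2 + (83 + 30)*(0 + 1*3)) = 1/(2 + 113*(0 + 3)) = 1/(2 + 113*3) = 1/(2 + 339) = 1/341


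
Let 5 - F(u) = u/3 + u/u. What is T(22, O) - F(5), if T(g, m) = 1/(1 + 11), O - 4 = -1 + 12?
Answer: -9/4 ≈ -2.2500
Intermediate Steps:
O = 15 (O = 4 + (-1 + 12) = 4 + 11 = 15)
T(g, m) = 1/12
F(u) = 4 - u/3 (F(u) = 5 - (u/3 + u/u) = 5 - (u*(1/3) + 1) = 5 - (u/3 + 1) = 5 - (1 + u/3) = 5 + (-1 - u/3) = 4 - u/3)
T(22, O) - F(5) = 1/12 - (4 - 1/3*5) = 1/12 - (4 - 5/3) = 1/12 - 1*7/3 = 1/12 - 7/3 = -9/4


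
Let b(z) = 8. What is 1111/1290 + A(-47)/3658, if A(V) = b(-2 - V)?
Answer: 2037179/2359410 ≈ 0.86343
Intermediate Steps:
A(V) = 8
1111/1290 + A(-47)/3658 = 1111/1290 + 8/3658 = 1111*(1/1290) + 8*(1/3658) = 1111/1290 + 4/1829 = 2037179/2359410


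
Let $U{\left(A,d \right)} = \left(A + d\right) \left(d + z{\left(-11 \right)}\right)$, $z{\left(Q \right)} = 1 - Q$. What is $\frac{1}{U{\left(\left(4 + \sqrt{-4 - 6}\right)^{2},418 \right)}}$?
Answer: $- \frac{i}{- 182320 i + 3440 \sqrt{10}} \approx 5.4654 \cdot 10^{-6} - 3.261 \cdot 10^{-7} i$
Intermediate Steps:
$U{\left(A,d \right)} = \left(12 + d\right) \left(A + d\right)$ ($U{\left(A,d \right)} = \left(A + d\right) \left(d + \left(1 - -11\right)\right) = \left(A + d\right) \left(d + \left(1 + 11\right)\right) = \left(A + d\right) \left(d + 12\right) = \left(A + d\right) \left(12 + d\right) = \left(12 + d\right) \left(A + d\right)$)
$\frac{1}{U{\left(\left(4 + \sqrt{-4 - 6}\right)^{2},418 \right)}} = \frac{1}{418^{2} + 12 \left(4 + \sqrt{-4 - 6}\right)^{2} + 12 \cdot 418 + \left(4 + \sqrt{-4 - 6}\right)^{2} \cdot 418} = \frac{1}{174724 + 12 \left(4 + \sqrt{-10}\right)^{2} + 5016 + \left(4 + \sqrt{-10}\right)^{2} \cdot 418} = \frac{1}{174724 + 12 \left(4 + i \sqrt{10}\right)^{2} + 5016 + \left(4 + i \sqrt{10}\right)^{2} \cdot 418} = \frac{1}{174724 + 12 \left(4 + i \sqrt{10}\right)^{2} + 5016 + 418 \left(4 + i \sqrt{10}\right)^{2}} = \frac{1}{179740 + 430 \left(4 + i \sqrt{10}\right)^{2}}$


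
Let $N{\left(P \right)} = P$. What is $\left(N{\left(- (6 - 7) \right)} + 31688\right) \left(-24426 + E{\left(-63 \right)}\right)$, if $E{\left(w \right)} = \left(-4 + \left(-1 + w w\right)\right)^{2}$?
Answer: $497164601430$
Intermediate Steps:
$E{\left(w \right)} = \left(-5 + w^{2}\right)^{2}$ ($E{\left(w \right)} = \left(-4 + \left(-1 + w^{2}\right)\right)^{2} = \left(-5 + w^{2}\right)^{2}$)
$\left(N{\left(- (6 - 7) \right)} + 31688\right) \left(-24426 + E{\left(-63 \right)}\right) = \left(- (6 - 7) + 31688\right) \left(-24426 + \left(-5 + \left(-63\right)^{2}\right)^{2}\right) = \left(\left(-1\right) \left(-1\right) + 31688\right) \left(-24426 + \left(-5 + 3969\right)^{2}\right) = \left(1 + 31688\right) \left(-24426 + 3964^{2}\right) = 31689 \left(-24426 + 15713296\right) = 31689 \cdot 15688870 = 497164601430$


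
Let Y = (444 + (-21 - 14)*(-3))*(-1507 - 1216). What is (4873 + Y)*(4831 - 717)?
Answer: -6130082156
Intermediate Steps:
Y = -1494927 (Y = (444 - 35*(-3))*(-2723) = (444 + 105)*(-2723) = 549*(-2723) = -1494927)
(4873 + Y)*(4831 - 717) = (4873 - 1494927)*(4831 - 717) = -1490054*4114 = -6130082156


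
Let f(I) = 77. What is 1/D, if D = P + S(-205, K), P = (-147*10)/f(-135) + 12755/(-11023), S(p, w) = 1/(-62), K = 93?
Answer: -7517686/152339623 ≈ -0.049348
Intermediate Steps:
S(p, w) = -1/62
P = -2455135/121253 (P = -147*10/77 + 12755/(-11023) = -1470*1/77 + 12755*(-1/11023) = -210/11 - 12755/11023 = -2455135/121253 ≈ -20.248)
D = -152339623/7517686 (D = -2455135/121253 - 1/62 = -152339623/7517686 ≈ -20.264)
1/D = 1/(-152339623/7517686) = -7517686/152339623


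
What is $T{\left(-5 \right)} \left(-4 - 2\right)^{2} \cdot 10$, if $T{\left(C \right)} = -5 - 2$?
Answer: $-2520$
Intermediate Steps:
$T{\left(C \right)} = -7$
$T{\left(-5 \right)} \left(-4 - 2\right)^{2} \cdot 10 = - 7 \left(-4 - 2\right)^{2} \cdot 10 = - 7 \left(-6\right)^{2} \cdot 10 = \left(-7\right) 36 \cdot 10 = \left(-252\right) 10 = -2520$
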